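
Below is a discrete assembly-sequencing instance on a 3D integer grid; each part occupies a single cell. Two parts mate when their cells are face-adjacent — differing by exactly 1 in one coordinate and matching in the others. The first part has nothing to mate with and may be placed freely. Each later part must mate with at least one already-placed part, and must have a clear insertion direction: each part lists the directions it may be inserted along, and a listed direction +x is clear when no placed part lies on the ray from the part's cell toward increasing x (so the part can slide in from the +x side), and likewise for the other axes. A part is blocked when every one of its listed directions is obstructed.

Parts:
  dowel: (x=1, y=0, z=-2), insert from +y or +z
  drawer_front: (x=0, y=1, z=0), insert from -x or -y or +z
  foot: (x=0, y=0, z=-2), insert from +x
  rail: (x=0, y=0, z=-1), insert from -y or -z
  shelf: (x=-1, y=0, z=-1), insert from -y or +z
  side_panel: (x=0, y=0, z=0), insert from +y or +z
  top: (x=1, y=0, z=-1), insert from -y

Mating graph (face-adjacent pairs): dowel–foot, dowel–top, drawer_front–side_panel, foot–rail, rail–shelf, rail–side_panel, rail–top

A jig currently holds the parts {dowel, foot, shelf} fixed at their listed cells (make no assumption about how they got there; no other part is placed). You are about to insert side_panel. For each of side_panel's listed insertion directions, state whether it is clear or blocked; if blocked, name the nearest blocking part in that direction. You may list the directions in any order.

+y: clear; +z: clear

+y: ray from side_panel(0, 0, 0) has no placed part ⇒ clear
+z: ray from side_panel(0, 0, 0) has no placed part ⇒ clear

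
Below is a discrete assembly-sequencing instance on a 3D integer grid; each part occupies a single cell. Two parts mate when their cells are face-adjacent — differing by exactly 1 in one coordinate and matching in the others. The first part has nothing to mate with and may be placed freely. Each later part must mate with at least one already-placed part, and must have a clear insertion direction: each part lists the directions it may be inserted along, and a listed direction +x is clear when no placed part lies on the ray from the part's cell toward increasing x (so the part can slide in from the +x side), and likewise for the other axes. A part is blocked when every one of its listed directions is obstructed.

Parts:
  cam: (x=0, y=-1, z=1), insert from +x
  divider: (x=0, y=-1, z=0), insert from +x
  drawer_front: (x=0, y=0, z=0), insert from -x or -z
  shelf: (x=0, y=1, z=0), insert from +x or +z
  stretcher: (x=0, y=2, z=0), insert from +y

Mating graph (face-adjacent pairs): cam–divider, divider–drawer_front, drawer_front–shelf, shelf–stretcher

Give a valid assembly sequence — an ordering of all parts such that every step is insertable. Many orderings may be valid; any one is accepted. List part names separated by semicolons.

1. shelf@(0, 1, 0) [+x clear] — {shelf}
2. stretcher@(0, 2, 0) [+y clear] — {shelf, stretcher}
3. drawer_front@(0, 0, 0) [-x clear] — {drawer_front, shelf, stretcher}
4. divider@(0, -1, 0) [+x clear] — {divider, drawer_front, shelf, stretcher}
5. cam@(0, -1, 1) [+x clear] — {cam, divider, drawer_front, shelf, stretcher}

shelf; stretcher; drawer_front; divider; cam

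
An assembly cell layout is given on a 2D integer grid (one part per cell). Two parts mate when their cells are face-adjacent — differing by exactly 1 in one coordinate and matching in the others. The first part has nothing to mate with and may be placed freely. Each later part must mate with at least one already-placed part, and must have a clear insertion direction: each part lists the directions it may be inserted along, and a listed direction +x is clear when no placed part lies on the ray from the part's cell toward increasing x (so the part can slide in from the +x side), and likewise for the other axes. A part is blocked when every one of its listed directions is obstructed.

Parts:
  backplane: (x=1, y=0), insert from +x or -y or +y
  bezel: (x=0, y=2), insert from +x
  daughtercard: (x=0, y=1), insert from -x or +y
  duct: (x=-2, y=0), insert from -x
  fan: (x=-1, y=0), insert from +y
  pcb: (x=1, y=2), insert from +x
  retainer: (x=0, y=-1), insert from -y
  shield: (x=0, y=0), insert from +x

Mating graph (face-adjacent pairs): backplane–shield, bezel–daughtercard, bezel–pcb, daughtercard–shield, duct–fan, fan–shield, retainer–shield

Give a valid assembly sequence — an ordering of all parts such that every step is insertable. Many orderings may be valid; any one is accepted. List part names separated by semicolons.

daughtercard; bezel; shield; backplane; fan; retainer; pcb; duct

1. daughtercard@(0, 1) [-x clear] — {daughtercard}
2. bezel@(0, 2) [+x clear] — {bezel, daughtercard}
3. shield@(0, 0) [+x clear] — {bezel, daughtercard, shield}
4. backplane@(1, 0) [+x clear] — {backplane, bezel, daughtercard, shield}
5. fan@(-1, 0) [+y clear] — {backplane, bezel, daughtercard, fan, shield}
6. retainer@(0, -1) [-y clear] — {backplane, bezel, daughtercard, fan, retainer, shield}
7. pcb@(1, 2) [+x clear] — {backplane, bezel, daughtercard, fan, pcb, retainer, shield}
8. duct@(-2, 0) [-x clear] — {backplane, bezel, daughtercard, duct, fan, pcb, retainer, shield}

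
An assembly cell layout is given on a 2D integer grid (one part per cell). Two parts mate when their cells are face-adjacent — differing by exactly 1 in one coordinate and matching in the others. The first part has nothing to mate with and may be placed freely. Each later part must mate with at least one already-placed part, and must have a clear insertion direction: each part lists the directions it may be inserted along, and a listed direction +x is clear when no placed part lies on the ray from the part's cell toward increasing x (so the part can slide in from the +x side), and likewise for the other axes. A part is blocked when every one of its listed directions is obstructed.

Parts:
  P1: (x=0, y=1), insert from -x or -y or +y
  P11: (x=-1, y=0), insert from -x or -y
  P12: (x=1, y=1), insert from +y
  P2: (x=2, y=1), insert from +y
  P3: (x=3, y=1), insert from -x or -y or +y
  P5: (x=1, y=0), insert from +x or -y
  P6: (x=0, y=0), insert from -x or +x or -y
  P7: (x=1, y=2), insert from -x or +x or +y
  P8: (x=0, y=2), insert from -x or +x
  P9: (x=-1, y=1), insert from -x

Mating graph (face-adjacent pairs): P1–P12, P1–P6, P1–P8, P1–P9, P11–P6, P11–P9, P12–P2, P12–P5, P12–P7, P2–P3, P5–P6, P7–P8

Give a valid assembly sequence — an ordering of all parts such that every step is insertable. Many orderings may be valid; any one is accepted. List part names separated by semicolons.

1. P11@(-1, 0) [-x clear] — {P11}
2. P6@(0, 0) [+x clear] — {P11, P6}
3. P5@(1, 0) [+x clear] — {P11, P5, P6}
4. P1@(0, 1) [-x clear] — {P1, P11, P5, P6}
5. P12@(1, 1) [+y clear] — {P1, P11, P12, P5, P6}
6. P9@(-1, 1) [-x clear] — {P1, P11, P12, P5, P6, P9}
7. P8@(0, 2) [-x clear] — {P1, P11, P12, P5, P6, P8, P9}
8. P2@(2, 1) [+y clear] — {P1, P11, P12, P2, P5, P6, P8, P9}
9. P3@(3, 1) [-y clear] — {P1, P11, P12, P2, P3, P5, P6, P8, P9}
10. P7@(1, 2) [+x clear] — {P1, P11, P12, P2, P3, P5, P6, P7, P8, P9}

P11; P6; P5; P1; P12; P9; P8; P2; P3; P7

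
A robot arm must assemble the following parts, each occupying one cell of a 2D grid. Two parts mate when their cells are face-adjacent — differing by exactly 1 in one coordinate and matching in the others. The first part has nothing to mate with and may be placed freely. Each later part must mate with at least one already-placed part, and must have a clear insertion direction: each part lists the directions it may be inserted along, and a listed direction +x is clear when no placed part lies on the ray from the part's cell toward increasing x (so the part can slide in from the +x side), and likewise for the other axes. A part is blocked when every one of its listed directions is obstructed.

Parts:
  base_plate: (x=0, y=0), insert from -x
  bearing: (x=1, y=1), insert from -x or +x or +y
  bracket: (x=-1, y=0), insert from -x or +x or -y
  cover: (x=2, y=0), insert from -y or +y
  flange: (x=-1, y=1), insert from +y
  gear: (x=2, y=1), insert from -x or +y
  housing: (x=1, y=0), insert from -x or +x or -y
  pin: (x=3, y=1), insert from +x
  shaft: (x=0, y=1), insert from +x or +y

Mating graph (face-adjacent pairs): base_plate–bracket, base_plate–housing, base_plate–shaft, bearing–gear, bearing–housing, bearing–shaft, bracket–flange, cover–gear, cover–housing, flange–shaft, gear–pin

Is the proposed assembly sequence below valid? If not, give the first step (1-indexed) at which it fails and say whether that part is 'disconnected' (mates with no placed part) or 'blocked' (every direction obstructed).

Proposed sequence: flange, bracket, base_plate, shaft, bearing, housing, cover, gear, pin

1. flange@(-1, 1) [+y clear] — {flange}
2. bracket@(-1, 0) [-x clear] — {bracket, flange}
3. base_plate@(0, 0) — -x all obstructed ⇒ blocked

Invalid at step 3 (blocked)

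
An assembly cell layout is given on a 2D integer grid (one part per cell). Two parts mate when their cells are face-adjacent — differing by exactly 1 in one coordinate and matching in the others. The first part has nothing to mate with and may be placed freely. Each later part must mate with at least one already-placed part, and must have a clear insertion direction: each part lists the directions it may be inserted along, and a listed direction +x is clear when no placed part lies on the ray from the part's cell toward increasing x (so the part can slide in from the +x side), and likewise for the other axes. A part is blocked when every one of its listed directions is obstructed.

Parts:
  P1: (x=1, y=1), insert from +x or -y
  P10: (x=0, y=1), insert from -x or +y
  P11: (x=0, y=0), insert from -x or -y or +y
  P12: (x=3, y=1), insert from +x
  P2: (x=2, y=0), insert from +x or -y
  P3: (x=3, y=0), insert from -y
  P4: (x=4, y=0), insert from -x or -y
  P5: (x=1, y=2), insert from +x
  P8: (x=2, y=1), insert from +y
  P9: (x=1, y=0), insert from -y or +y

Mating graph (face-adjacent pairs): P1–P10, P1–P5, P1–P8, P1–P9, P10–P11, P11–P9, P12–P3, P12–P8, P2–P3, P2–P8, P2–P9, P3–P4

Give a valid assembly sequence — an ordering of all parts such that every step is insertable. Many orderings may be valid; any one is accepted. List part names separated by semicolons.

1. P5@(1, 2) [+x clear] — {P5}
2. P1@(1, 1) [+x clear] — {P1, P5}
3. P8@(2, 1) [+y clear] — {P1, P5, P8}
4. P12@(3, 1) [+x clear] — {P1, P12, P5, P8}
5. P2@(2, 0) [+x clear] — {P1, P12, P2, P5, P8}
6. P9@(1, 0) [-y clear] — {P1, P12, P2, P5, P8, P9}
7. P11@(0, 0) [-x clear] — {P1, P11, P12, P2, P5, P8, P9}
8. P3@(3, 0) [-y clear] — {P1, P11, P12, P2, P3, P5, P8, P9}
9. P4@(4, 0) [-y clear] — {P1, P11, P12, P2, P3, P4, P5, P8, P9}
10. P10@(0, 1) [-x clear] — {P1, P10, P11, P12, P2, P3, P4, P5, P8, P9}

P5; P1; P8; P12; P2; P9; P11; P3; P4; P10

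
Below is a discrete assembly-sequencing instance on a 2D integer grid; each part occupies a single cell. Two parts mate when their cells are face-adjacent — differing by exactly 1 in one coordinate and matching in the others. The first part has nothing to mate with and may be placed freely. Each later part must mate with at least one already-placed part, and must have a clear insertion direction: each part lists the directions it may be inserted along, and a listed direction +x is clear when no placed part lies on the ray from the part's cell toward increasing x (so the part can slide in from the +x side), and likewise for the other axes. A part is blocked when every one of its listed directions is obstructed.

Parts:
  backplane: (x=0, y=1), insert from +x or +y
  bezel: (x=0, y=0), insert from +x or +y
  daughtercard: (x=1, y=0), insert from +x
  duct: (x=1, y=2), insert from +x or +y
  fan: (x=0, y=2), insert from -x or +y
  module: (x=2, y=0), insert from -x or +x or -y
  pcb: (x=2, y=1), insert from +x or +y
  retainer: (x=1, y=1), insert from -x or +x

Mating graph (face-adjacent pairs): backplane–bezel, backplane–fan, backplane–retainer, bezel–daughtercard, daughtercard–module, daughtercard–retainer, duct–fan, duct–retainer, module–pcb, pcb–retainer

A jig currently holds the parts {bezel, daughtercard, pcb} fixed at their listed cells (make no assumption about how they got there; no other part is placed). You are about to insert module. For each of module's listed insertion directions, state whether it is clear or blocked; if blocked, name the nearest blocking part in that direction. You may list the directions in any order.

-x: nearest on ray is daughtercard@(1, 0) ⇒ blocked
+x: ray from module(2, 0) has no placed part ⇒ clear
-y: ray from module(2, 0) has no placed part ⇒ clear

+x: clear; -x: blocked by daughtercard; -y: clear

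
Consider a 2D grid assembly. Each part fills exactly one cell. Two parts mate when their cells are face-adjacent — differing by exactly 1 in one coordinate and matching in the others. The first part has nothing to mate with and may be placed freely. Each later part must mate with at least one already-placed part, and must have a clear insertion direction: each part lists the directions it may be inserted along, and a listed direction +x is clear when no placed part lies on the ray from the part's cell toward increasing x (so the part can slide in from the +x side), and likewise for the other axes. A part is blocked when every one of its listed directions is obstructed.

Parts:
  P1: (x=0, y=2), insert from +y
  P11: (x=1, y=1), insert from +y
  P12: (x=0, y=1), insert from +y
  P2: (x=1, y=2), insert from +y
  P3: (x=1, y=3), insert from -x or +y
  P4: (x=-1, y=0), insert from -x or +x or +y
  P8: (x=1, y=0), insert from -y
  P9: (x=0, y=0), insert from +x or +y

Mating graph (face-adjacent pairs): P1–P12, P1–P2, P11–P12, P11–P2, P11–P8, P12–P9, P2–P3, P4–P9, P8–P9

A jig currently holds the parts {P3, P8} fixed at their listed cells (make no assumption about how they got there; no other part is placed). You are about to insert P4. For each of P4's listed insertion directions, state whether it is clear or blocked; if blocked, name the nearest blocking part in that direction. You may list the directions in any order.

-x: ray from P4(-1, 0) has no placed part ⇒ clear
+x: nearest on ray is P8@(1, 0) ⇒ blocked
+y: ray from P4(-1, 0) has no placed part ⇒ clear

+x: blocked by P8; +y: clear; -x: clear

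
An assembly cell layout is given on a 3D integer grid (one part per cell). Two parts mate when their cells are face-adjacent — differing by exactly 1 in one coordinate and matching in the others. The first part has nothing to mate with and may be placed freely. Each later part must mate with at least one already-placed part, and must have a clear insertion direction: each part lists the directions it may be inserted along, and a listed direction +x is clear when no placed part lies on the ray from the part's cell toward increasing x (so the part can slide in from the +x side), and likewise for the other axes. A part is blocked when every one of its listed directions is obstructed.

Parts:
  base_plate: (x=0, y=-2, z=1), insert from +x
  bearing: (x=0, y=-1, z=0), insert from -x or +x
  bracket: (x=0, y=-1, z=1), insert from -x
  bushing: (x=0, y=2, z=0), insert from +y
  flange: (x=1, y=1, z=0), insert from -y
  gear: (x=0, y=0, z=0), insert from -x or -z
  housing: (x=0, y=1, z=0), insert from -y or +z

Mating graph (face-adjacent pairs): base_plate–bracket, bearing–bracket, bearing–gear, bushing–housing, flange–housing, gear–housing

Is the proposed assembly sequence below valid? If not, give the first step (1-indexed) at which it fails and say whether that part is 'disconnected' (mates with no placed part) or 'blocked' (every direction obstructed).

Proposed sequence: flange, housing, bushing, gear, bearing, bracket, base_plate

Valid

1. flange@(1, 1, 0) [-y clear] — {flange}
2. housing@(0, 1, 0) [-y clear] — {flange, housing}
3. bushing@(0, 2, 0) [+y clear] — {bushing, flange, housing}
4. gear@(0, 0, 0) [-x clear] — {bushing, flange, gear, housing}
5. bearing@(0, -1, 0) [-x clear] — {bearing, bushing, flange, gear, housing}
6. bracket@(0, -1, 1) [-x clear] — {bearing, bracket, bushing, flange, gear, housing}
7. base_plate@(0, -2, 1) [+x clear] — {base_plate, bearing, bracket, bushing, flange, gear, housing}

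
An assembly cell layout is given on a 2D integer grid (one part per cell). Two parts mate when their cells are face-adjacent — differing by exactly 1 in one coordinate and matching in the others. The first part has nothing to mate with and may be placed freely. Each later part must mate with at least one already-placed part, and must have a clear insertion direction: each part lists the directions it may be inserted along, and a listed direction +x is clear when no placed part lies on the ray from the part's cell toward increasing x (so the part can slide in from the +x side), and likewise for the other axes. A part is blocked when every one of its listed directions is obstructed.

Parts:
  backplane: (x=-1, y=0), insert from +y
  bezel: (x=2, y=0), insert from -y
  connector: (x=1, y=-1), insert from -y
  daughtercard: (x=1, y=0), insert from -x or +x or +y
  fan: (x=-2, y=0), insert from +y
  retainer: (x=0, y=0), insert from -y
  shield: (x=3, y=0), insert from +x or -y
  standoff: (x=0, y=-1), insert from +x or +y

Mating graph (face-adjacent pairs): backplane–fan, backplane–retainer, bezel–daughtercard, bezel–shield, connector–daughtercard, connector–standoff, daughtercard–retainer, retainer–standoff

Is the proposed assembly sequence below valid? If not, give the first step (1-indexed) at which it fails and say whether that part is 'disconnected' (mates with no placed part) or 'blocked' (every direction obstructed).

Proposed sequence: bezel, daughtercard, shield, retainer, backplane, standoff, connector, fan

1. bezel@(2, 0) [-y clear] — {bezel}
2. daughtercard@(1, 0) [-x clear] — {bezel, daughtercard}
3. shield@(3, 0) [+x clear] — {bezel, daughtercard, shield}
4. retainer@(0, 0) [-y clear] — {bezel, daughtercard, retainer, shield}
5. backplane@(-1, 0) [+y clear] — {backplane, bezel, daughtercard, retainer, shield}
6. standoff@(0, -1) [+x clear] — {backplane, bezel, daughtercard, retainer, shield, standoff}
7. connector@(1, -1) [-y clear] — {backplane, bezel, connector, daughtercard, retainer, shield, standoff}
8. fan@(-2, 0) [+y clear] — {backplane, bezel, connector, daughtercard, fan, retainer, shield, standoff}

Valid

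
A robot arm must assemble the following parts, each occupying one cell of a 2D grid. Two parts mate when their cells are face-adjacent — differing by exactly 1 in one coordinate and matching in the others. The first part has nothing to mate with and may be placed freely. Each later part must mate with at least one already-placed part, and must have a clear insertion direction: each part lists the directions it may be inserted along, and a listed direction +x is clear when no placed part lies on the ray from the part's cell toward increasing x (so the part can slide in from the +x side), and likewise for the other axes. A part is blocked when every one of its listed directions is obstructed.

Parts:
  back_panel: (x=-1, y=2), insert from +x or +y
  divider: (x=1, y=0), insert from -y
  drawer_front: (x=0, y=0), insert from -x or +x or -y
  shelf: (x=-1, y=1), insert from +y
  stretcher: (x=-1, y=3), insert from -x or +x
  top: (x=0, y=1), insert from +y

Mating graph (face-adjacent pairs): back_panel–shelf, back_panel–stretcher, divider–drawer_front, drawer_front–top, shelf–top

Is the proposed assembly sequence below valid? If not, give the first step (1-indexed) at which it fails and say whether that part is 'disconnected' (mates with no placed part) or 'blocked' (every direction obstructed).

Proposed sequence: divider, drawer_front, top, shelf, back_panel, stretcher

1. divider@(1, 0) [-y clear] — {divider}
2. drawer_front@(0, 0) [-x clear] — {divider, drawer_front}
3. top@(0, 1) [+y clear] — {divider, drawer_front, top}
4. shelf@(-1, 1) [+y clear] — {divider, drawer_front, shelf, top}
5. back_panel@(-1, 2) [+x clear] — {back_panel, divider, drawer_front, shelf, top}
6. stretcher@(-1, 3) [-x clear] — {back_panel, divider, drawer_front, shelf, stretcher, top}

Valid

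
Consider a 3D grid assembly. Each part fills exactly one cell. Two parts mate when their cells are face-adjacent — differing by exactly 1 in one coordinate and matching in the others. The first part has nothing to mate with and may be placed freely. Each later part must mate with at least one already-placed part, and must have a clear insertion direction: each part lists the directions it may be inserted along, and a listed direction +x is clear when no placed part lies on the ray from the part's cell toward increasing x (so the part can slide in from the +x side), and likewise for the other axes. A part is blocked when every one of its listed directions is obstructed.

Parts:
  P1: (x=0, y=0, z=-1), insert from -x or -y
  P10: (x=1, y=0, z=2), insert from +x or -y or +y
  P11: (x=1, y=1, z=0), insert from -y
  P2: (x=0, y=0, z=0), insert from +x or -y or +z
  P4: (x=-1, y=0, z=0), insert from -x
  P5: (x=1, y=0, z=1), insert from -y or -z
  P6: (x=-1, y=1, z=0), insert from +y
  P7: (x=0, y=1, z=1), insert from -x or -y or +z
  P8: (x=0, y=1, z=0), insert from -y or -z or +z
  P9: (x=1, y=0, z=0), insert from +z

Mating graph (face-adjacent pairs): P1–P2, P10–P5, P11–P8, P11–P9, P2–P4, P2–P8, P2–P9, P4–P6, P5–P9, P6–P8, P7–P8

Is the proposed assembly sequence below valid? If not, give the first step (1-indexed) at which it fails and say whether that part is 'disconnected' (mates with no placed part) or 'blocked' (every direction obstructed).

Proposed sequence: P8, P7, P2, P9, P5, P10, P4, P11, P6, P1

1. P8@(0, 1, 0) [-y clear] — {P8}
2. P7@(0, 1, 1) [-x clear] — {P7, P8}
3. P2@(0, 0, 0) [+x clear] — {P2, P7, P8}
4. P9@(1, 0, 0) [+z clear] — {P2, P7, P8, P9}
5. P5@(1, 0, 1) [-y clear] — {P2, P5, P7, P8, P9}
6. P10@(1, 0, 2) [+x clear] — {P10, P2, P5, P7, P8, P9}
7. P4@(-1, 0, 0) [-x clear] — {P10, P2, P4, P5, P7, P8, P9}
8. P11@(1, 1, 0) — -y all obstructed ⇒ blocked

Invalid at step 8 (blocked)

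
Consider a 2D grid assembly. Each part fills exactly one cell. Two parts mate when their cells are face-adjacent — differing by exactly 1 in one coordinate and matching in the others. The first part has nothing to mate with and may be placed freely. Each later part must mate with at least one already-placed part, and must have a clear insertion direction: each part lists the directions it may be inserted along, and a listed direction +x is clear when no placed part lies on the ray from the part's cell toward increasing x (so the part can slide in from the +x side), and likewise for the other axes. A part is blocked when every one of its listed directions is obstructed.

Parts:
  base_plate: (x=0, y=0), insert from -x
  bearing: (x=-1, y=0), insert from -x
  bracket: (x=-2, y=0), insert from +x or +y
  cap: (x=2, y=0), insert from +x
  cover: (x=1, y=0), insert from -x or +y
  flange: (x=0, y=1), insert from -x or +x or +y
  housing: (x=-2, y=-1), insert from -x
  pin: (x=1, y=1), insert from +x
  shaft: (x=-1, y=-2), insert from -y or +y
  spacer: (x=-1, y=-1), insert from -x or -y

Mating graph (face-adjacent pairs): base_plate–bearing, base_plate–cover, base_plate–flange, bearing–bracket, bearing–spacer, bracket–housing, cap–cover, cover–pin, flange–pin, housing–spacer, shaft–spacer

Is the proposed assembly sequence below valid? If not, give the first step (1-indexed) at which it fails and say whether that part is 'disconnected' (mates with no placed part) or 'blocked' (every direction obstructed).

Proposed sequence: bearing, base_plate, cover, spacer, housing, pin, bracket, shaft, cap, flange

Invalid at step 2 (blocked)

1. bearing@(-1, 0) [-x clear] — {bearing}
2. base_plate@(0, 0) — -x all obstructed ⇒ blocked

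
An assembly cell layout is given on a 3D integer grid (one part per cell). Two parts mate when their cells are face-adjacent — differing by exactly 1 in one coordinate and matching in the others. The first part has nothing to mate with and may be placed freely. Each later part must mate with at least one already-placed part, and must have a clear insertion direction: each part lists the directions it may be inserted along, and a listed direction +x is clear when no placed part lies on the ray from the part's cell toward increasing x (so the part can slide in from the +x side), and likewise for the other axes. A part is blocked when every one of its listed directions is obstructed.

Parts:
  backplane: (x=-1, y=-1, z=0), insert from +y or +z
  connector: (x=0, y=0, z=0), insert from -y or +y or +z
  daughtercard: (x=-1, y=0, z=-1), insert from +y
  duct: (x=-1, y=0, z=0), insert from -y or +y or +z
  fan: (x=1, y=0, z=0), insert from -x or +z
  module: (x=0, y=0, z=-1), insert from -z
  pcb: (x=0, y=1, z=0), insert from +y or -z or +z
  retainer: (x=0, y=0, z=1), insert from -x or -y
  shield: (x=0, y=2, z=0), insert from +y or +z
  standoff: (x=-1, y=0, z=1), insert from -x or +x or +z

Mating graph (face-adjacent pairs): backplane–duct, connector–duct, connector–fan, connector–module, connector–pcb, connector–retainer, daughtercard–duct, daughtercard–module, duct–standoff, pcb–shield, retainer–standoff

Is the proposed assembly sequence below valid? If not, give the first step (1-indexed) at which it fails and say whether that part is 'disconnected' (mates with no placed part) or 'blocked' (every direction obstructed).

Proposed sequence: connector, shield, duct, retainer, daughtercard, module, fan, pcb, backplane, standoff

Invalid at step 2 (disconnected)

1. connector@(0, 0, 0) [-y clear] — {connector}
2. shield@(0, 2, 0) — no placed neighbour ⇒ disconnected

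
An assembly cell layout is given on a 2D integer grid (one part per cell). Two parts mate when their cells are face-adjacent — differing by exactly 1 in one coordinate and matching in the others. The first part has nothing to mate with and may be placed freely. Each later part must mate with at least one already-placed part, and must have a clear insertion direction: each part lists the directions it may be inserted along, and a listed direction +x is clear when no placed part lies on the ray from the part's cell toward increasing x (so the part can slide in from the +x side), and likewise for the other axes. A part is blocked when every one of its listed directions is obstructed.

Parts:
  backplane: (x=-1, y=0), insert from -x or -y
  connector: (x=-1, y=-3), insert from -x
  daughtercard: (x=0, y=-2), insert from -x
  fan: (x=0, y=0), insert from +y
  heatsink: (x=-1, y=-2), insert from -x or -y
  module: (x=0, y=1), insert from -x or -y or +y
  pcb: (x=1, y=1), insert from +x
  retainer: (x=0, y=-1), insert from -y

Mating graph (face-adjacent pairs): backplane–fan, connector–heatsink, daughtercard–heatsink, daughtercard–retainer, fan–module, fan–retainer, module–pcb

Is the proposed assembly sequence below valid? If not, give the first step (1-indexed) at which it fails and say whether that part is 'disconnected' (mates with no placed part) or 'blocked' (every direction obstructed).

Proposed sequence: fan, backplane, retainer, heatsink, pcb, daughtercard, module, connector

Invalid at step 4 (disconnected)

1. fan@(0, 0) [+y clear] — {fan}
2. backplane@(-1, 0) [-x clear] — {backplane, fan}
3. retainer@(0, -1) [-y clear] — {backplane, fan, retainer}
4. heatsink@(-1, -2) — no placed neighbour ⇒ disconnected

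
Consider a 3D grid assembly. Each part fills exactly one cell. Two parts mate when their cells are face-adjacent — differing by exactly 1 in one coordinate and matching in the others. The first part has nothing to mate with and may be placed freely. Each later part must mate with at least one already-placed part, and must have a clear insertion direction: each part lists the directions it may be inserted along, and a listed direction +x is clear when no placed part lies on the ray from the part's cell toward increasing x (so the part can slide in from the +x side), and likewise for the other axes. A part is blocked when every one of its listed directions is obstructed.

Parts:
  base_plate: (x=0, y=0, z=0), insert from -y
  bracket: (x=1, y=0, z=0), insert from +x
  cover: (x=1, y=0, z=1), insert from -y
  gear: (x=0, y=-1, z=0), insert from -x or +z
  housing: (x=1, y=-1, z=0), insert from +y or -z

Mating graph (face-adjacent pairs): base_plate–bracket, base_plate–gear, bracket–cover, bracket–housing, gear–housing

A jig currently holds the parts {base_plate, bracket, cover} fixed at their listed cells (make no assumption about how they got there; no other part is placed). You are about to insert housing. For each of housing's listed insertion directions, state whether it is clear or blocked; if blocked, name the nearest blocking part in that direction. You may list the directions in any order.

+y: blocked by bracket; -z: clear

+y: nearest on ray is bracket@(1, 0, 0) ⇒ blocked
-z: ray from housing(1, -1, 0) has no placed part ⇒ clear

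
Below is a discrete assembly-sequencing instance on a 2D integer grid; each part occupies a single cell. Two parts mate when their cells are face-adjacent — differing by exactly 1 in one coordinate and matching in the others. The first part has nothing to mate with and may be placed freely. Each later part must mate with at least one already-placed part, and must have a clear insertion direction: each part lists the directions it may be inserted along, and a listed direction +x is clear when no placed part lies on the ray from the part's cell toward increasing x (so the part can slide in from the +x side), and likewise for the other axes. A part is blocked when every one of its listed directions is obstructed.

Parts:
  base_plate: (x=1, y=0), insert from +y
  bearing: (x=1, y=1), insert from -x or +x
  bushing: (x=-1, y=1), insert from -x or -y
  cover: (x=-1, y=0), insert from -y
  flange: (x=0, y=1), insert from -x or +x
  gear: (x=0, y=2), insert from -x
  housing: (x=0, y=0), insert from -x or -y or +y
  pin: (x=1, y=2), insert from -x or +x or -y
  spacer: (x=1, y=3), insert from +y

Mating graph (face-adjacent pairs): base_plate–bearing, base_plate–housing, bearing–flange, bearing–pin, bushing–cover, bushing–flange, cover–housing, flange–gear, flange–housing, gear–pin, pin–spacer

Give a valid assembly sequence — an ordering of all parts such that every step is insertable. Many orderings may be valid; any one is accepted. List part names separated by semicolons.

housing; cover; base_plate; bearing; pin; gear; flange; bushing; spacer

1. housing@(0, 0) [-x clear] — {housing}
2. cover@(-1, 0) [-y clear] — {cover, housing}
3. base_plate@(1, 0) [+y clear] — {base_plate, cover, housing}
4. bearing@(1, 1) [-x clear] — {base_plate, bearing, cover, housing}
5. pin@(1, 2) [-x clear] — {base_plate, bearing, cover, housing, pin}
6. gear@(0, 2) [-x clear] — {base_plate, bearing, cover, gear, housing, pin}
7. flange@(0, 1) [-x clear] — {base_plate, bearing, cover, flange, gear, housing, pin}
8. bushing@(-1, 1) [-x clear] — {base_plate, bearing, bushing, cover, flange, gear, housing, pin}
9. spacer@(1, 3) [+y clear] — {base_plate, bearing, bushing, cover, flange, gear, housing, pin, spacer}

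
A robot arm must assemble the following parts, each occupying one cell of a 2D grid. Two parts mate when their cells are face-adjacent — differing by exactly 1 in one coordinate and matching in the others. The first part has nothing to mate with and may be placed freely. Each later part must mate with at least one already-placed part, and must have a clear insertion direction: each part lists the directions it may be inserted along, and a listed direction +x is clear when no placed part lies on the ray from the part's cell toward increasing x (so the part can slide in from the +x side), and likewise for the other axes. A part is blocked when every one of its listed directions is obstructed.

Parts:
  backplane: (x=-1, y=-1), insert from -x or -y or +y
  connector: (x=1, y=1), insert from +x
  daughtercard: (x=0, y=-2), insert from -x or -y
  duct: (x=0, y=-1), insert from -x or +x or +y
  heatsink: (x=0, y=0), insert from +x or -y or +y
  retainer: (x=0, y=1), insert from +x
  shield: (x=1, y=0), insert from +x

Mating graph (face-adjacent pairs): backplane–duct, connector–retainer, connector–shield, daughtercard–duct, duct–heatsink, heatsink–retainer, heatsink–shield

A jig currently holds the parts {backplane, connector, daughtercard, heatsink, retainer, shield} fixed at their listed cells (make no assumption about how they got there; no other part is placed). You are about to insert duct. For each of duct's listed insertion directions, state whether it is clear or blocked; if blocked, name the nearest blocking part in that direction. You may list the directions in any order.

+x: clear; +y: blocked by heatsink; -x: blocked by backplane

-x: nearest on ray is backplane@(-1, -1) ⇒ blocked
+x: ray from duct(0, -1) has no placed part ⇒ clear
+y: nearest on ray is heatsink@(0, 0) ⇒ blocked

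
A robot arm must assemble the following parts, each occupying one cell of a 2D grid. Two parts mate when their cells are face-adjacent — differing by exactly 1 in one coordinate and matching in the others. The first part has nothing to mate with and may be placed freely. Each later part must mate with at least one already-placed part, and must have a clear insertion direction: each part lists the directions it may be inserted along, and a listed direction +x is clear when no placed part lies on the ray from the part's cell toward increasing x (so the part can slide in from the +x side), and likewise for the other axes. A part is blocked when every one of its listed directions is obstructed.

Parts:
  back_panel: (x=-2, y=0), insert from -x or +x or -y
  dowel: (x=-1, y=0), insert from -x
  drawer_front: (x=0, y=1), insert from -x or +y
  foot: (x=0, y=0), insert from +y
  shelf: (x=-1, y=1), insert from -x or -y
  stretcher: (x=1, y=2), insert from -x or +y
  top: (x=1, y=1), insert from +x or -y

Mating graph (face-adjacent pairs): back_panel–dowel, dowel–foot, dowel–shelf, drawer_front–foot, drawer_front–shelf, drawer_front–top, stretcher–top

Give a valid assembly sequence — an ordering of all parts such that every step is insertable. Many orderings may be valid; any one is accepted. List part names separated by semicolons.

1. dowel@(-1, 0) [-x clear] — {dowel}
2. shelf@(-1, 1) [-x clear] — {dowel, shelf}
3. back_panel@(-2, 0) [-x clear] — {back_panel, dowel, shelf}
4. foot@(0, 0) [+y clear] — {back_panel, dowel, foot, shelf}
5. drawer_front@(0, 1) [+y clear] — {back_panel, dowel, drawer_front, foot, shelf}
6. top@(1, 1) [+x clear] — {back_panel, dowel, drawer_front, foot, shelf, top}
7. stretcher@(1, 2) [-x clear] — {back_panel, dowel, drawer_front, foot, shelf, stretcher, top}

dowel; shelf; back_panel; foot; drawer_front; top; stretcher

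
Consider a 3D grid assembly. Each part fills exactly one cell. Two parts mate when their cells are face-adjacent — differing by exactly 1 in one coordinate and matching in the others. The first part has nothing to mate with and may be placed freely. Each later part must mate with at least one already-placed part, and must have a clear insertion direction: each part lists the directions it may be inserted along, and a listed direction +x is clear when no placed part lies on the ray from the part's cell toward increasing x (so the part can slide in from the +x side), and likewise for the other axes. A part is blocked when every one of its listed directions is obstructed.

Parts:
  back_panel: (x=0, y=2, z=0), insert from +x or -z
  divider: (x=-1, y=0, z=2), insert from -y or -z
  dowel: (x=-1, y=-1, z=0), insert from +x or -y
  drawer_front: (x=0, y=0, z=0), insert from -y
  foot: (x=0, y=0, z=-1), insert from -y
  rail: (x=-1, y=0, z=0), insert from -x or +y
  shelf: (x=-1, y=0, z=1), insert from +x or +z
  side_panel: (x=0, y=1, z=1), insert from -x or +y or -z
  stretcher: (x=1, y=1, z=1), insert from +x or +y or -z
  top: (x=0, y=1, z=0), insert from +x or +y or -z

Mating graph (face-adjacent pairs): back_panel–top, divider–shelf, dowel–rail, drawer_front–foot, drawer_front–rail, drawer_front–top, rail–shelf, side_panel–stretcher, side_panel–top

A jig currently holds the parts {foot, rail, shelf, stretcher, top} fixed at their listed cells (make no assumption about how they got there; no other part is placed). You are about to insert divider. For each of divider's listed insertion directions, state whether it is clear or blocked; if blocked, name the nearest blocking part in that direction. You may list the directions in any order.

-y: ray from divider(-1, 0, 2) has no placed part ⇒ clear
-z: nearest on ray is shelf@(-1, 0, 1) ⇒ blocked

-y: clear; -z: blocked by shelf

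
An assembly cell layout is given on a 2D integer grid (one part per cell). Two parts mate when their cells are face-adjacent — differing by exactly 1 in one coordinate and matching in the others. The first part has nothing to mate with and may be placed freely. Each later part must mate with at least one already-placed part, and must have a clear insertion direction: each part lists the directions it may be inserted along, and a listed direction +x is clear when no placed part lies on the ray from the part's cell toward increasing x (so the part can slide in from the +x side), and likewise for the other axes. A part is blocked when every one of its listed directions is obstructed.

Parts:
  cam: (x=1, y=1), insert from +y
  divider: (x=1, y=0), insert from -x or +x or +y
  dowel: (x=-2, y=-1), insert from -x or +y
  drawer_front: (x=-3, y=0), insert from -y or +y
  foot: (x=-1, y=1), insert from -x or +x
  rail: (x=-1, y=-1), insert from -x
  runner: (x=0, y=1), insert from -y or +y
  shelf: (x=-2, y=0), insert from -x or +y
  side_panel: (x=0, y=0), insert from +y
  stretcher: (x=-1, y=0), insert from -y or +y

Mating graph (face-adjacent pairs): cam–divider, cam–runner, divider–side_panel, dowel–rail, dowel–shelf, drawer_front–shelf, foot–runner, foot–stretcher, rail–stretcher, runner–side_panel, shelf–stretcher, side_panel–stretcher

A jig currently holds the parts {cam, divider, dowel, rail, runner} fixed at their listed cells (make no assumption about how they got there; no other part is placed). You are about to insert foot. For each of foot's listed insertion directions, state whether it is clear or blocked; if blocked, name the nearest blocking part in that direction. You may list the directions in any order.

+x: blocked by runner; -x: clear

-x: ray from foot(-1, 1) has no placed part ⇒ clear
+x: nearest on ray is runner@(0, 1) ⇒ blocked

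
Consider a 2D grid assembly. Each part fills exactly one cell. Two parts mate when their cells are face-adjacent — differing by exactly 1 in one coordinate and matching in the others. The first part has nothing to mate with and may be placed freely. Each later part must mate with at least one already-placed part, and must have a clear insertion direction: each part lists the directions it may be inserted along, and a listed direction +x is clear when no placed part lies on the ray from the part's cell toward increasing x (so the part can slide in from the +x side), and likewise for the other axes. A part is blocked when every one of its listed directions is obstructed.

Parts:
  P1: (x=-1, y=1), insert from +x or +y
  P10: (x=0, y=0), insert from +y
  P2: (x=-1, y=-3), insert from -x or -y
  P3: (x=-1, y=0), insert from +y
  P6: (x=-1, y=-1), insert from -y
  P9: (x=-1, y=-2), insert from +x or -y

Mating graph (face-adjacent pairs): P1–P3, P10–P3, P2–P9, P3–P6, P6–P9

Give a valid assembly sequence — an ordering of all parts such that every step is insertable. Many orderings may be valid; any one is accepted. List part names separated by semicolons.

1. P6@(-1, -1) [-y clear] — {P6}
2. P3@(-1, 0) [+y clear] — {P3, P6}
3. P10@(0, 0) [+y clear] — {P10, P3, P6}
4. P1@(-1, 1) [+x clear] — {P1, P10, P3, P6}
5. P9@(-1, -2) [+x clear] — {P1, P10, P3, P6, P9}
6. P2@(-1, -3) [-x clear] — {P1, P10, P2, P3, P6, P9}

P6; P3; P10; P1; P9; P2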